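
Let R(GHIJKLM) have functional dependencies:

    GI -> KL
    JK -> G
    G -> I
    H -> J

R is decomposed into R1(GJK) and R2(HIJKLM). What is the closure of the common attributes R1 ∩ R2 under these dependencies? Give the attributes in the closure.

R1 ∩ R2 = {JK}.
JK → G applies, adding G
G → I applies, adding I
GI → KL applies, adding L
Closure: {GIJKL}.

GIJKL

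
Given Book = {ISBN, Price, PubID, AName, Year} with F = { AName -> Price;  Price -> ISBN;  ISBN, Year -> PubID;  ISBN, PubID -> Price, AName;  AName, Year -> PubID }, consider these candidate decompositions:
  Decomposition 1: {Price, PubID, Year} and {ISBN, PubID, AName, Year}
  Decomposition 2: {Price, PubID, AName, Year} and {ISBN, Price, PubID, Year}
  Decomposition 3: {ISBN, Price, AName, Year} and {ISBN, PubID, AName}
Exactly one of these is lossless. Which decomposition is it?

Decomposition 1: common = {PubID, Year}, closure = {PubID, Year} → lossy.
Decomposition 2: common = {Price, PubID, Year}, closure = {ISBN, Price, PubID, AName, Year} → lossless.
Decomposition 3: common = {ISBN, AName}, closure = {ISBN, Price, AName} → lossy.

Decomposition 2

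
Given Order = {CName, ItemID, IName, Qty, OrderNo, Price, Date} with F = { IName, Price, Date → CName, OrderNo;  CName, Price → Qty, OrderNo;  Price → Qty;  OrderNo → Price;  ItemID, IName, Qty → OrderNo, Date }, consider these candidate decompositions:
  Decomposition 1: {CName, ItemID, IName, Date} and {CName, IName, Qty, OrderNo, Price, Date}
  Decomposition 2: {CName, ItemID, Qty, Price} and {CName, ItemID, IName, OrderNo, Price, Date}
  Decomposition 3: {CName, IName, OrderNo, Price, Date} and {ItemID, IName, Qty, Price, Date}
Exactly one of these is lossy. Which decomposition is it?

Decomposition 1

Decomposition 1: common = {CName, IName, Date}, closure = {CName, IName, Date} → lossy.
Decomposition 2: common = {CName, ItemID, Price}, closure = {CName, ItemID, Qty, OrderNo, Price} → lossless.
Decomposition 3: common = {IName, Price, Date}, closure = {CName, IName, Qty, OrderNo, Price, Date} → lossless.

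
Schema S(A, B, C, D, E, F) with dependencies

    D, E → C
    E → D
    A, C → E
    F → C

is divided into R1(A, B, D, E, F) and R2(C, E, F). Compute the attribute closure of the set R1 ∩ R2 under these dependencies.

C, D, E, F

R1 ∩ R2 = {E, F}.
E → D applies, adding D
F → C applies, adding C
Closure: {C, D, E, F}.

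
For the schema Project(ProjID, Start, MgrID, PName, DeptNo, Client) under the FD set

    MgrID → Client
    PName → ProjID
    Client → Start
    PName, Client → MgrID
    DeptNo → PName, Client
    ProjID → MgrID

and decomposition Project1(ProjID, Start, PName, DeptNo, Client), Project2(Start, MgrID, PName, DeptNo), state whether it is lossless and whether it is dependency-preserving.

lossless but not dependency-preserving

Lossless test: (Start, PName, DeptNo)⁺ = {ProjID, Start, MgrID, PName, DeptNo, Client}, which contains all of one fragment — lossless.
Dependency preservation: the restricted closure of {MgrID} across the fragments never reaches {Client}, so MgrID → Client cannot be enforced without a join — not preserved.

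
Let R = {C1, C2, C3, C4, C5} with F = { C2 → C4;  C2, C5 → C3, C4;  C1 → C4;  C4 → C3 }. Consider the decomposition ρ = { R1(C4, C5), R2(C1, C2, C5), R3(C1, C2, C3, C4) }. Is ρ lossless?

Yes

Chase test. Columns are C1, C2, C3, C4, C5; row i has aⱼ where attribute j ∈ Ri, else bᵢⱼ.
Initial tableau (one row per fragment):
  row 1: b11 b12 b13 a4 a5
  row 2: a1 a2 b23 b24 a5
  row 3: a1 a2 a3 a4 b35
Rows 2 and 3 agree on C2; apply C2→C4 and equate their C4 entries.
Rows 1 and 2 agree on C4; apply C4→C3 and equate their C3 entries.
Rows 1 and 3 agree on C4; apply C4→C3 and equate their C3 entries.
Row 2 is now all distinguished symbols — the join is lossless.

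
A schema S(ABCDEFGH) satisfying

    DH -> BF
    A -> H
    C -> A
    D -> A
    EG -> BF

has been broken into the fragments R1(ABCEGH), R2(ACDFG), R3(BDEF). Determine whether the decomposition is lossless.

No

Chase test. Columns are ABCDEFGH; row i has aⱼ where attribute j ∈ Ri, else bᵢⱼ.
Initial tableau (one row per fragment):
  row 1: a1 a2 a3 b14 a5 b16 a7 a8
  row 2: a1 b22 a3 a4 b25 a6 a7 b28
  row 3: b31 a2 b33 a4 a5 a6 b37 b38
Rows 1 and 2 agree on A; apply A→H and equate their H entries.
Rows 2 and 3 agree on D; apply D→A and equate their A entries.
Rows 1 and 3 agree on A; apply A→H and equate their H entries.
Rows 2 and 3 agree on DH; apply DH→BF and equate their BF entries.
No row becomes fully distinguished — the join is lossy.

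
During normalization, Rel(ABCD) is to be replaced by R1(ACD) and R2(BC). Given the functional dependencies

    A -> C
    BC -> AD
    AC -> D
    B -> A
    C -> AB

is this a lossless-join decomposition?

Yes

Common attributes: R1 ∩ R2 = {C}.
Closure of {C}: C → AB applies, adding AB; BC → AD applies, adding D. So (C)⁺ = {ABCD}.
This closure contains every attribute of R1, so R1 ∩ R2 → R1. The join is lossless.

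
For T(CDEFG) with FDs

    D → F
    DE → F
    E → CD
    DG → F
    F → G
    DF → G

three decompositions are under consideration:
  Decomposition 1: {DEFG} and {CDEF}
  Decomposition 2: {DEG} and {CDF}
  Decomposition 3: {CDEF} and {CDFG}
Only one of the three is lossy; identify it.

Decomposition 1: common = {DEF}, closure = {CDEFG} → lossless.
Decomposition 2: common = {D}, closure = {DFG} → lossy.
Decomposition 3: common = {CDF}, closure = {CDFG} → lossless.

Decomposition 2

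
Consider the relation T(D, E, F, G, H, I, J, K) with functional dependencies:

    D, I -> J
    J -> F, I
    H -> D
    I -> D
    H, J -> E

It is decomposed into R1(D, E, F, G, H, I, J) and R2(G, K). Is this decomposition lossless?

Common attributes: R1 ∩ R2 = {G}.
No dependency enlarges {G}, so (G)⁺ = {G}.
The closure contains neither all of R1 = {D, E, F, G, H, I, J} nor all of R2 = {G, K}, so the common attributes are not a superkey of either fragment. The join is lossy.

No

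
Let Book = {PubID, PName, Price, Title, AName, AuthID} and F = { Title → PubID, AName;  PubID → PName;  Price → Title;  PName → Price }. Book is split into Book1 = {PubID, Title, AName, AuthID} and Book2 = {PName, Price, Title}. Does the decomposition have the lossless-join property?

Yes

Common attributes: Book1 ∩ Book2 = {Title}.
Closure of {Title}: Title → PubID, AName applies, adding PubID, AName; PubID → PName applies, adding PName; PName → Price applies, adding Price. So (Title)⁺ = {PubID, PName, Price, Title, AName}.
This closure contains every attribute of Book2, so Book1 ∩ Book2 → Book2. The join is lossless.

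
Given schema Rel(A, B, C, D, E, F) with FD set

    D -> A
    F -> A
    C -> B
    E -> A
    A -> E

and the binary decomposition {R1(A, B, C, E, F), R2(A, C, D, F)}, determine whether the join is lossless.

Yes

Common attributes: R1 ∩ R2 = {A, C, F}.
Closure of {A, C, F}: C → B applies, adding B; A → E applies, adding E. So (A, C, F)⁺ = {A, B, C, E, F}.
This closure contains every attribute of R1, so R1 ∩ R2 → R1. The join is lossless.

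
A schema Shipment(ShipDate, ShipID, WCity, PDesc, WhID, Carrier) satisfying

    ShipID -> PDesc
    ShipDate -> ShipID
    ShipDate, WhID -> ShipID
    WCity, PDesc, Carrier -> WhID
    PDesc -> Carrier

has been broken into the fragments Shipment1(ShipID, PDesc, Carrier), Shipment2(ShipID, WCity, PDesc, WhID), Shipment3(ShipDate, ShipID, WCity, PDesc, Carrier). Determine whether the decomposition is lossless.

Chase test. Columns are ShipDate, ShipID, WCity, PDesc, WhID, Carrier; row i has aⱼ where attribute j ∈ Shipmenti, else bᵢⱼ.
Initial tableau (one row per fragment):
  row 1: b11 a2 b13 a4 b15 a6
  row 2: b21 a2 a3 a4 a5 b26
  row 3: a1 a2 a3 a4 b35 a6
Rows 1 and 2 agree on PDesc; apply PDesc→Carrier and equate their Carrier entries.
Rows 2 and 3 agree on WCity, PDesc, Carrier; apply WCity, PDesc, Carrier→WhID and equate their WhID entries.
Row 3 is now all distinguished symbols — the join is lossless.

Yes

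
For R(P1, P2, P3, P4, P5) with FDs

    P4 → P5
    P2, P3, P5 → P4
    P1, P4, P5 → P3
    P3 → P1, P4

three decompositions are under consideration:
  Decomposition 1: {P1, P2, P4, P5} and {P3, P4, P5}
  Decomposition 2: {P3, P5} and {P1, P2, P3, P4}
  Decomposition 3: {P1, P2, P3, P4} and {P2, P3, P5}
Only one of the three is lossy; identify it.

Decomposition 1

Decomposition 1: common = {P4, P5}, closure = {P4, P5} → lossy.
Decomposition 2: common = {P3}, closure = {P1, P3, P4, P5} → lossless.
Decomposition 3: common = {P2, P3}, closure = {P1, P2, P3, P4, P5} → lossless.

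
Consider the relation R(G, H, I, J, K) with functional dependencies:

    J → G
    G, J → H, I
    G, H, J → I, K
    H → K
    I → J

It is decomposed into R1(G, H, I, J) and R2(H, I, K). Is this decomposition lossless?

Common attributes: R1 ∩ R2 = {H, I}.
Closure of {H, I}: H → K applies, adding K; I → J applies, adding J; J → G applies, adding G. So (H, I)⁺ = {G, H, I, J, K}.
This closure contains every attribute of R1, so R1 ∩ R2 → R1. The join is lossless.

Yes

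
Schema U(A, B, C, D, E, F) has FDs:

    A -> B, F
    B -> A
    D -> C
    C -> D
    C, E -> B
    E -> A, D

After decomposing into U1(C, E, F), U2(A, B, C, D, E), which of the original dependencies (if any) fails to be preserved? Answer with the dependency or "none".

Check A → B, F: no single fragment contains all of {A, B, F}, and the restricted closure of {A} across the fragments never reaches {B, F}.
B → A is preserved.
D → C is preserved.
C → D is preserved.
C, E → B is preserved.
E → A, D is preserved.

A -> B, F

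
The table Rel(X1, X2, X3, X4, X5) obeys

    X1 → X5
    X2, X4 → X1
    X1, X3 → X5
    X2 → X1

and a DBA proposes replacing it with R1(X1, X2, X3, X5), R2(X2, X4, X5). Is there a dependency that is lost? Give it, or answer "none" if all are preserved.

none

X1 → X5 lies within R1.
X2, X4 → X1: restricted closure across fragments reaches X1.
X1, X3 → X5 lies within R1.
X2 → X1 lies within R1.
Every dependency is enforceable on the fragments, so the decomposition is dependency-preserving.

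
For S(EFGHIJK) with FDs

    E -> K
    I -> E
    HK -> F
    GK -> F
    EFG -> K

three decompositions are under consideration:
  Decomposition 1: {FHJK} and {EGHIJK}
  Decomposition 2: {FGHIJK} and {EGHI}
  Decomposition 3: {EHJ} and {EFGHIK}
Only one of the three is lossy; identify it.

Decomposition 3

Decomposition 1: common = {HJK}, closure = {FHJK} → lossless.
Decomposition 2: common = {GHI}, closure = {EFGHIK} → lossless.
Decomposition 3: common = {EH}, closure = {EFHK} → lossy.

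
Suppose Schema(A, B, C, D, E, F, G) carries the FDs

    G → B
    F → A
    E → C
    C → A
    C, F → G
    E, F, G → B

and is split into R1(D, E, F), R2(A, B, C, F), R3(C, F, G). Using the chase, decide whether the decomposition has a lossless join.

Chase test. Columns are A, B, C, D, E, F, G; row i has aⱼ where attribute j ∈ Ri, else bᵢⱼ.
Initial tableau (one row per fragment):
  row 1: b11 b12 b13 a4 a5 a6 b17
  row 2: a1 a2 a3 b24 b25 a6 b27
  row 3: b31 b32 a3 b34 b35 a6 a7
Rows 1 and 2 agree on F; apply F→A and equate their A entries.
Rows 1 and 3 agree on F; apply F→A and equate their A entries.
Rows 2 and 3 agree on C, F; apply C, F→G and equate their G entries.
Rows 2 and 3 agree on G; apply G→B and equate their B entries.
No row becomes fully distinguished — the join is lossy.

No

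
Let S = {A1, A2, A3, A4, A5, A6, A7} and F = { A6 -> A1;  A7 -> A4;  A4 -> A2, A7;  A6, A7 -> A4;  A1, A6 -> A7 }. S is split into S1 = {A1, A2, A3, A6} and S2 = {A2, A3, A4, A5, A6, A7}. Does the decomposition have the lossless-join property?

Common attributes: S1 ∩ S2 = {A2, A3, A6}.
Closure of {A2, A3, A6}: A6 → A1 applies, adding A1; A1, A6 → A7 applies, adding A7; A7 → A4 applies, adding A4. So (A2, A3, A6)⁺ = {A1, A2, A3, A4, A6, A7}.
This closure contains every attribute of S1, so S1 ∩ S2 → S1. The join is lossless.

Yes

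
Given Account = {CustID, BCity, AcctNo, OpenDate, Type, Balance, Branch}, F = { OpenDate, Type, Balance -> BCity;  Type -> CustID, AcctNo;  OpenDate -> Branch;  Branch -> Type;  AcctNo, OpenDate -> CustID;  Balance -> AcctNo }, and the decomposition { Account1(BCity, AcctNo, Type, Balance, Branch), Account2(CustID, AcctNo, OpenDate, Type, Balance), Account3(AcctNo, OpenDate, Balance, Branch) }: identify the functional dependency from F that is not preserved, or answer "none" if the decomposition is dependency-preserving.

Check OpenDate, Type, Balance → BCity: no single fragment contains all of {BCity, OpenDate, Type, Balance}, and the restricted closure of {OpenDate, Type, Balance} across the fragments never reaches {BCity}.
Type → CustID, AcctNo is preserved.
OpenDate → Branch is preserved.
Branch → Type is preserved.
AcctNo, OpenDate → CustID is preserved.
Balance → AcctNo is preserved.

OpenDate, Type, Balance -> BCity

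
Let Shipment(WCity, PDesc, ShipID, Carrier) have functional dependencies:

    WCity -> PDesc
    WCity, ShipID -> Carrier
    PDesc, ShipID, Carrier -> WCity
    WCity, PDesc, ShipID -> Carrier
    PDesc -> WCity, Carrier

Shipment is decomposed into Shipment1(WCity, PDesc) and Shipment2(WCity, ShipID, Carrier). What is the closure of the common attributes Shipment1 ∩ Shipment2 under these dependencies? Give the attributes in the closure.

Shipment1 ∩ Shipment2 = {WCity}.
WCity → PDesc applies, adding PDesc
PDesc → WCity, Carrier applies, adding Carrier
Closure: {WCity, PDesc, Carrier}.

WCity, PDesc, Carrier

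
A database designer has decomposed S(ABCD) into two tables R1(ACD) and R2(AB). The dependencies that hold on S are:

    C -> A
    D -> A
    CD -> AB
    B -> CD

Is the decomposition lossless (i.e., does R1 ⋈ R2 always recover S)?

No

Common attributes: R1 ∩ R2 = {A}.
No dependency enlarges {A}, so (A)⁺ = {A}.
The closure contains neither all of R1 = {ACD} nor all of R2 = {AB}, so the common attributes are not a superkey of either fragment. The join is lossy.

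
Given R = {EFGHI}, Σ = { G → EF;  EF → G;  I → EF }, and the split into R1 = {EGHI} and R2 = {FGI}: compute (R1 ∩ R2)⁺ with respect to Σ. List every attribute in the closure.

R1 ∩ R2 = {GI}.
G → EF applies, adding EF
Closure: {EFGI}.

EFGI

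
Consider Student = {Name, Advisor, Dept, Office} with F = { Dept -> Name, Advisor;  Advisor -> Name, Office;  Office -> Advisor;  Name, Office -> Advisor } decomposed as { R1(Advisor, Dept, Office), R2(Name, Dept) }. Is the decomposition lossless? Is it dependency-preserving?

Lossless test: (Dept)⁺ = {Name, Advisor, Dept, Office}, which contains all of one fragment — lossless.
Dependency preservation: the restricted closure of {Advisor} across the fragments never reaches {Name, Office}, so Advisor → Name, Office cannot be enforced without a join — not preserved.

lossless but not dependency-preserving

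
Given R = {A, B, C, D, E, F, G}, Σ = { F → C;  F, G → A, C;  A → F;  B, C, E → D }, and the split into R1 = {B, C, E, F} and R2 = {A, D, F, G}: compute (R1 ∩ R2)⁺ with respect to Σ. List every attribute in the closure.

C, F

R1 ∩ R2 = {F}.
F → C applies, adding C
Closure: {C, F}.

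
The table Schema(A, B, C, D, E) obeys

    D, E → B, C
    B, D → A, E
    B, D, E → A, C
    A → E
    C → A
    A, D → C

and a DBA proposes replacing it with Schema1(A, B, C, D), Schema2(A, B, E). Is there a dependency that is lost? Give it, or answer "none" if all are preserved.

Check D, E → B, C: no single fragment contains all of {B, C, D, E}, and the restricted closure of {D, E} across the fragments never reaches {B, C}.
B, D → A, E is preserved.
B, D, E → A, C is preserved.
A → E is preserved.
C → A is preserved.
A, D → C is preserved.

D, E → B, C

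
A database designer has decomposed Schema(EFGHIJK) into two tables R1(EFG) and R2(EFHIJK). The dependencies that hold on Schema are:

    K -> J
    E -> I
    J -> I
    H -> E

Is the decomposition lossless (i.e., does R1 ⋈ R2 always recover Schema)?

No

Common attributes: R1 ∩ R2 = {EF}.
Closure of {EF}: E → I applies, adding I. So (EF)⁺ = {EFI}.
The closure contains neither all of R1 = {EFG} nor all of R2 = {EFHIJK}, so the common attributes are not a superkey of either fragment. The join is lossy.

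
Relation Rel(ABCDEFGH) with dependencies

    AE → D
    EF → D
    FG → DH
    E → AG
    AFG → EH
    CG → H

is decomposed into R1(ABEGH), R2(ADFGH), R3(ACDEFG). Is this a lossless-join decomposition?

No

Chase test. Columns are ABCDEFGH; row i has aⱼ where attribute j ∈ Ri, else bᵢⱼ.
Initial tableau (one row per fragment):
  row 1: a1 a2 b13 b14 a5 b16 a7 a8
  row 2: a1 b22 b23 a4 b25 a6 a7 a8
  row 3: a1 b32 a3 a4 a5 a6 a7 b38
Rows 1 and 3 agree on AE; apply AE→D and equate their D entries.
Rows 2 and 3 agree on FG; apply FG→DH and equate their DH entries.
Rows 2 and 3 agree on AFG; apply AFG→EH and equate their EH entries.
No row becomes fully distinguished — the join is lossy.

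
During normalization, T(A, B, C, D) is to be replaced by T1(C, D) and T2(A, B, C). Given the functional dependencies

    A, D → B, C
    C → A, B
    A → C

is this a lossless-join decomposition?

Common attributes: T1 ∩ T2 = {C}.
Closure of {C}: C → A, B applies, adding A, B. So (C)⁺ = {A, B, C}.
This closure contains every attribute of T2, so T1 ∩ T2 → T2. The join is lossless.

Yes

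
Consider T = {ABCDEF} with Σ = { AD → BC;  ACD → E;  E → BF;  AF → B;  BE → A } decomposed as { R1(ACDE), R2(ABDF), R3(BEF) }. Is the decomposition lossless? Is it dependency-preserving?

Lossless test (chase): Rows 1 and 2 agree on AD; apply AD→BC and equate their BC entries. Rows 1 and 2 agree on ACD; apply ACD→E and equate their E entries. Rows 1 and 2 agree on E; apply E→BF and equate their BF entries. Rows 1 and 3 agree on BE; apply BE→A and equate their A entries. Row 1 is now all distinguished symbols — the join is lossless.
Dependency preservation: AD → BC; BE → A are not contained in any single fragment, but the restricted closure of each left-hand side across the fragments still reaches the right-hand side; the remaining FDs each lie inside some fragment. All dependencies are preserved.

lossless and dependency-preserving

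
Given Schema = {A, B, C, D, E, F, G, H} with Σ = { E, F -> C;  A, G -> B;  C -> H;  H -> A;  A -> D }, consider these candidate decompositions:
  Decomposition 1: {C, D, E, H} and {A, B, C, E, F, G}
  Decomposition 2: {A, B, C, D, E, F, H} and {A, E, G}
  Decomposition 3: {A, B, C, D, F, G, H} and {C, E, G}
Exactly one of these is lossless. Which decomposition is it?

Decomposition 1

Decomposition 1: common = {C, E}, closure = {A, C, D, E, H} → lossless.
Decomposition 2: common = {A, E}, closure = {A, D, E} → lossy.
Decomposition 3: common = {C, G}, closure = {A, B, C, D, G, H} → lossy.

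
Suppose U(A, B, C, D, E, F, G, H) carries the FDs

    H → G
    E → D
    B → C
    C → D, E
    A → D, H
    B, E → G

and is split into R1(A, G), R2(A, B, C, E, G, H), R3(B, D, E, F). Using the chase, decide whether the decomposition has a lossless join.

Chase test. Columns are A, B, C, D, E, F, G, H; row i has aⱼ where attribute j ∈ Ri, else bᵢⱼ.
Initial tableau (one row per fragment):
  row 1: a1 b12 b13 b14 b15 b16 a7 b18
  row 2: a1 a2 a3 b24 a5 b26 a7 a8
  row 3: b31 a2 b33 a4 a5 a6 b37 b38
Rows 2 and 3 agree on E; apply E→D and equate their D entries.
Rows 2 and 3 agree on B; apply B→C and equate their C entries.
Rows 1 and 2 agree on A; apply A→D, H and equate their D, H entries.
Rows 2 and 3 agree on B, E; apply B, E→G and equate their G entries.
No row becomes fully distinguished — the join is lossy.

No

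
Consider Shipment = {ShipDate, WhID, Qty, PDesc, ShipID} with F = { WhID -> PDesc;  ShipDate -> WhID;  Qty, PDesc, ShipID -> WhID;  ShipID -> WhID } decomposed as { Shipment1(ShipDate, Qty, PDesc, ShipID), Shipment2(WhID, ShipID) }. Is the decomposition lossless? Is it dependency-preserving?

Lossless test: (ShipID)⁺ = {WhID, PDesc, ShipID}, which contains all of one fragment — lossless.
Dependency preservation: the restricted closure of {WhID} across the fragments never reaches {PDesc}, so WhID → PDesc cannot be enforced without a join — not preserved.

lossless but not dependency-preserving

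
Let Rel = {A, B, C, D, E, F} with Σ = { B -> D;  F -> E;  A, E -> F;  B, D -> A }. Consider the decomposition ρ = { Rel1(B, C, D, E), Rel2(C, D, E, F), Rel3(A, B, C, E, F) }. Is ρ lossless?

Yes

Chase test. Columns are A, B, C, D, E, F; row i has aⱼ where attribute j ∈ Reli, else bᵢⱼ.
Initial tableau (one row per fragment):
  row 1: b11 a2 a3 a4 a5 b16
  row 2: b21 b22 a3 a4 a5 a6
  row 3: a1 a2 a3 b34 a5 a6
Rows 1 and 3 agree on B; apply B→D and equate their D entries.
Rows 1 and 3 agree on B, D; apply B, D→A and equate their A entries.
Rows 1 and 3 agree on A, E; apply A, E→F and equate their F entries.
Row 1 is now all distinguished symbols — the join is lossless.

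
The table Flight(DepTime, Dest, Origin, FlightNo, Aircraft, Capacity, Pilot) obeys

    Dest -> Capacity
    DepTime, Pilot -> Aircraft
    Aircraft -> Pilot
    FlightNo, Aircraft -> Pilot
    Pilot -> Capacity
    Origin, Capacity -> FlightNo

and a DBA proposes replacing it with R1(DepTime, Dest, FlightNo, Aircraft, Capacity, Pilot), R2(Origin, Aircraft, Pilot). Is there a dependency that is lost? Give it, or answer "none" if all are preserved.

Origin, Capacity -> FlightNo

Check Origin, Capacity → FlightNo: no single fragment contains all of {Origin, FlightNo, Capacity}, and the restricted closure of {Origin, Capacity} across the fragments never reaches {FlightNo}.
Dest → Capacity is preserved.
DepTime, Pilot → Aircraft is preserved.
Aircraft → Pilot is preserved.
FlightNo, Aircraft → Pilot is preserved.
Pilot → Capacity is preserved.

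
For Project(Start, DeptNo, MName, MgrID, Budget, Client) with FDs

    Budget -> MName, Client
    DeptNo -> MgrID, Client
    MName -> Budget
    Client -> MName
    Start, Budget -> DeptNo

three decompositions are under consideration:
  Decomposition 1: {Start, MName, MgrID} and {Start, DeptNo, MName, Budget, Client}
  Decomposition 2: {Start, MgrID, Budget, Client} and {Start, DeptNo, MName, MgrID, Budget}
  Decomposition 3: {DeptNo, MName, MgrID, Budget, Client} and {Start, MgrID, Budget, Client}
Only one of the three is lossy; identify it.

Decomposition 3

Decomposition 1: common = {Start, MName}, closure = {Start, DeptNo, MName, MgrID, Budget, Client} → lossless.
Decomposition 2: common = {Start, MgrID, Budget}, closure = {Start, DeptNo, MName, MgrID, Budget, Client} → lossless.
Decomposition 3: common = {MgrID, Budget, Client}, closure = {MName, MgrID, Budget, Client} → lossy.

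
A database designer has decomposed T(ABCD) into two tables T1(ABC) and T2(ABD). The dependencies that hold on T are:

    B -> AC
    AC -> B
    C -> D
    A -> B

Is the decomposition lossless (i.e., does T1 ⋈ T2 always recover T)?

Yes

Common attributes: T1 ∩ T2 = {AB}.
Closure of {AB}: B → AC applies, adding C; C → D applies, adding D. So (AB)⁺ = {ABCD}.
This closure contains every attribute of T1, so T1 ∩ T2 → T1. The join is lossless.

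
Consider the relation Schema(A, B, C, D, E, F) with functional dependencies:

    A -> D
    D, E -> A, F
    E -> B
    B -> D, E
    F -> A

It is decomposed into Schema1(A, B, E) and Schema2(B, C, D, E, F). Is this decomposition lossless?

Yes

Common attributes: Schema1 ∩ Schema2 = {B, E}.
Closure of {B, E}: B → D, E applies, adding D; D, E → A, F applies, adding A, F. So (B, E)⁺ = {A, B, D, E, F}.
This closure contains every attribute of Schema1, so Schema1 ∩ Schema2 → Schema1. The join is lossless.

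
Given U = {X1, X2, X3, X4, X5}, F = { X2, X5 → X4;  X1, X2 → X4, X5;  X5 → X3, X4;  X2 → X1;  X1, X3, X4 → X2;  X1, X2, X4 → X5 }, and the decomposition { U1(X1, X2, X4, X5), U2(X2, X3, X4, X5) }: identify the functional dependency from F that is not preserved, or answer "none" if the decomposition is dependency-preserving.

Check X1, X3, X4 → X2: no single fragment contains all of {X1, X2, X3, X4}, and the restricted closure of {X1, X3, X4} across the fragments never reaches {X2}.
X2, X5 → X4 is preserved.
X1, X2 → X4, X5 is preserved.
X5 → X3, X4 is preserved.
X2 → X1 is preserved.
X1, X2, X4 → X5 is preserved.

X1, X3, X4 → X2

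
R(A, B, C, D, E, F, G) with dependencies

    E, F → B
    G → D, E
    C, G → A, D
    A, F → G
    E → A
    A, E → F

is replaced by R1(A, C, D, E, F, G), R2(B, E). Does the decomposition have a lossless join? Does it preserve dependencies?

lossless and dependency-preserving

Lossless test: (E)⁺ = {A, B, D, E, F, G}, which contains all of one fragment — lossless.
Dependency preservation: E, F → B is not contained in any single fragment, but the restricted closure of its left-hand side across the fragments still reaches the right-hand side; the remaining FDs each lie inside some fragment. All dependencies are preserved.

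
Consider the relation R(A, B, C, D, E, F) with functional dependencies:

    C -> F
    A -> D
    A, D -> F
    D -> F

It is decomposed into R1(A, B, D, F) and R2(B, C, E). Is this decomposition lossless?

No

Common attributes: R1 ∩ R2 = {B}.
No dependency enlarges {B}, so (B)⁺ = {B}.
The closure contains neither all of R1 = {A, B, D, F} nor all of R2 = {B, C, E}, so the common attributes are not a superkey of either fragment. The join is lossy.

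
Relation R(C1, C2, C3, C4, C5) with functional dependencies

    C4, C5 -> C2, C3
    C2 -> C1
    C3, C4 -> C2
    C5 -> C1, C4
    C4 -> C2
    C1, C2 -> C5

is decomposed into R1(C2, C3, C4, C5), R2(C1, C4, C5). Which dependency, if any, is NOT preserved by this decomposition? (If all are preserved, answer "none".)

none

C4, C5 → C2, C3 lies within R1.
C2 → C1: restricted closure across fragments reaches C1.
C3, C4 → C2 lies within R1.
C5 → C1, C4 lies within R2.
C4 → C2 lies within R1.
C1, C2 → C5: restricted closure across fragments reaches C5.
Every dependency is enforceable on the fragments, so the decomposition is dependency-preserving.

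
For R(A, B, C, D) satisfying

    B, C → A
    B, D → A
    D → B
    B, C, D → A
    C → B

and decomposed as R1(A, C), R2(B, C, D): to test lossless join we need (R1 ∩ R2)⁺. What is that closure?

R1 ∩ R2 = {C}.
C → B applies, adding B
B, C → A applies, adding A
Closure: {A, B, C}.

A, B, C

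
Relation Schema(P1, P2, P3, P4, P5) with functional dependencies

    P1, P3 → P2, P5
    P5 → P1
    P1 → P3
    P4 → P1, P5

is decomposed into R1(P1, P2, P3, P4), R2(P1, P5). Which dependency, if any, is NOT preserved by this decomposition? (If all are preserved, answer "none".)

P1, P3 → P2, P5: restricted closure across fragments reaches P2, P5.
P5 → P1 lies within R2.
P1 → P3 lies within R1.
P4 → P1, P5: restricted closure across fragments reaches P1, P5.
Every dependency is enforceable on the fragments, so the decomposition is dependency-preserving.

none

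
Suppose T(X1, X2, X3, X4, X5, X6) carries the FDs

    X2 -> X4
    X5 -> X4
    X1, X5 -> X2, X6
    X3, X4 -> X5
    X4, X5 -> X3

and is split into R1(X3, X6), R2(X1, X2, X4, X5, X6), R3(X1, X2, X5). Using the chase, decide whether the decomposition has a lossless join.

Chase test. Columns are X1, X2, X3, X4, X5, X6; row i has aⱼ where attribute j ∈ Ri, else bᵢⱼ.
Initial tableau (one row per fragment):
  row 1: b11 b12 a3 b14 b15 a6
  row 2: a1 a2 b23 a4 a5 a6
  row 3: a1 a2 b33 b34 a5 b36
Rows 2 and 3 agree on X2; apply X2→X4 and equate their X4 entries.
Rows 2 and 3 agree on X1, X5; apply X1, X5→X2, X6 and equate their X2, X6 entries.
Rows 2 and 3 agree on X4, X5; apply X4, X5→X3 and equate their X3 entries.
No row becomes fully distinguished — the join is lossy.

No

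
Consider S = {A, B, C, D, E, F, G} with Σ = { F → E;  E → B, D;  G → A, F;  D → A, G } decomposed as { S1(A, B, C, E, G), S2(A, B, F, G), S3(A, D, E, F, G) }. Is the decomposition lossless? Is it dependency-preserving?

Lossless test (chase): Rows 2 and 3 agree on F; apply F→E and equate their E entries. Rows 1 and 2 agree on E; apply E→B, D and equate their B, D entries. Rows 1 and 3 agree on E; apply E→B, D and equate their B, D entries. Rows 1 and 2 agree on G; apply G→A, F and equate their A, F entries. Row 1 is now all distinguished symbols — the join is lossless.
Dependency preservation: E → B, D is not contained in any single fragment, but the restricted closure of its left-hand side across the fragments still reaches the right-hand side; the remaining FDs each lie inside some fragment. All dependencies are preserved.

lossless and dependency-preserving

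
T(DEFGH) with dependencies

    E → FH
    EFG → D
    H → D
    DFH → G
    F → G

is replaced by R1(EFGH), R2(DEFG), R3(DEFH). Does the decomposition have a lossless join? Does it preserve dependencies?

Lossless test (chase): Rows 1 and 2 agree on E; apply E→FH and equate their FH entries. Rows 1 and 2 agree on EFG; apply EFG→D and equate their D entries. Rows 1 and 3 agree on DFH; apply DFH→G and equate their G entries. Row 1 is now all distinguished symbols — the join is lossless.
Dependency preservation: DFH → G is not contained in any single fragment, but the restricted closure of its left-hand side across the fragments still reaches the right-hand side; the remaining FDs each lie inside some fragment. All dependencies are preserved.

lossless and dependency-preserving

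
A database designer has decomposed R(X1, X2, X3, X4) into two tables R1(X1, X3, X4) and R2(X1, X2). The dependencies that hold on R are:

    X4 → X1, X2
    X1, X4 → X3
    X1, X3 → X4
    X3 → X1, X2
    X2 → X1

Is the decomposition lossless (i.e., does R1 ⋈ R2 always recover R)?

Common attributes: R1 ∩ R2 = {X1}.
No dependency enlarges {X1}, so (X1)⁺ = {X1}.
The closure contains neither all of R1 = {X1, X3, X4} nor all of R2 = {X1, X2}, so the common attributes are not a superkey of either fragment. The join is lossy.

No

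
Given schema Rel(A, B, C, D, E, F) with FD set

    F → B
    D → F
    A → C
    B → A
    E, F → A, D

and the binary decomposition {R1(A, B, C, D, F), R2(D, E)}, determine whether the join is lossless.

Yes

Common attributes: R1 ∩ R2 = {D}.
Closure of {D}: D → F applies, adding F; F → B applies, adding B; B → A applies, adding A; A → C applies, adding C. So (D)⁺ = {A, B, C, D, F}.
This closure contains every attribute of R1, so R1 ∩ R2 → R1. The join is lossless.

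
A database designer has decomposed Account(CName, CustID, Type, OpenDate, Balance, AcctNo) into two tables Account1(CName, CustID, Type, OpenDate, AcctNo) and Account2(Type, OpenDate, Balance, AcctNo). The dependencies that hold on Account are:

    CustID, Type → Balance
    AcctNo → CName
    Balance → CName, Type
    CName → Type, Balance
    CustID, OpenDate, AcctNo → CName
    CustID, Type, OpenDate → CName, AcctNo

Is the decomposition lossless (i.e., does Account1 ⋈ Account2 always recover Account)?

Common attributes: Account1 ∩ Account2 = {Type, OpenDate, AcctNo}.
Closure of {Type, OpenDate, AcctNo}: AcctNo → CName applies, adding CName; CName → Type, Balance applies, adding Balance. So (Type, OpenDate, AcctNo)⁺ = {CName, Type, OpenDate, Balance, AcctNo}.
This closure contains every attribute of Account2, so Account1 ∩ Account2 → Account2. The join is lossless.

Yes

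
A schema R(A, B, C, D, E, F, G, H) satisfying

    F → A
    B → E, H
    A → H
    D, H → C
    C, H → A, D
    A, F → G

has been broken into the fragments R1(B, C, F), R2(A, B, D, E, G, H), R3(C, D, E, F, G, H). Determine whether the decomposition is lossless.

Yes

Chase test. Columns are A, B, C, D, E, F, G, H; row i has aⱼ where attribute j ∈ Ri, else bᵢⱼ.
Initial tableau (one row per fragment):
  row 1: b11 a2 a3 b14 b15 a6 b17 b18
  row 2: a1 a2 b23 a4 a5 b26 a7 a8
  row 3: b31 b32 a3 a4 a5 a6 a7 a8
Rows 1 and 3 agree on F; apply F→A and equate their A entries.
Rows 1 and 2 agree on B; apply B→E, H and equate their E, H entries.
Rows 2 and 3 agree on D, H; apply D, H→C and equate their C entries.
Rows 1 and 2 agree on C, H; apply C, H→A, D and equate their A, D entries.
Rows 1 and 3 agree on A, F; apply A, F→G and equate their G entries.
Row 1 is now all distinguished symbols — the join is lossless.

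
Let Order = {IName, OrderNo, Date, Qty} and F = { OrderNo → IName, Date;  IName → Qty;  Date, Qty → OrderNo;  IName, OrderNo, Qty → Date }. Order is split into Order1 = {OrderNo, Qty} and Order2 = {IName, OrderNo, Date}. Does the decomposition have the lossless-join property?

Common attributes: Order1 ∩ Order2 = {OrderNo}.
Closure of {OrderNo}: OrderNo → IName, Date applies, adding IName, Date; IName → Qty applies, adding Qty. So (OrderNo)⁺ = {IName, OrderNo, Date, Qty}.
This closure contains every attribute of Order1, so Order1 ∩ Order2 → Order1. The join is lossless.

Yes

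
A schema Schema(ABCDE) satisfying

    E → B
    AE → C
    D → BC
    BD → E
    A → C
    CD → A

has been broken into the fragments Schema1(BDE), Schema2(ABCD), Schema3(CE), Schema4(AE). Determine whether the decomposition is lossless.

Yes

Chase test. Columns are ABCDE; row i has aⱼ where attribute j ∈ Schemai, else bᵢⱼ.
Initial tableau (one row per fragment):
  row 1: b11 a2 b13 a4 a5
  row 2: a1 a2 a3 a4 b25
  row 3: b31 b32 a3 b34 a5
  row 4: a1 b42 b43 b44 a5
Rows 1 and 3 agree on E; apply E→B and equate their B entries.
Rows 1 and 4 agree on E; apply E→B and equate their B entries.
Rows 1 and 2 agree on D; apply D→BC and equate their BC entries.
Rows 1 and 2 agree on BD; apply BD→E and equate their E entries.
Rows 2 and 4 agree on A; apply A→C and equate their C entries.
Rows 1 and 2 agree on CD; apply CD→A and equate their A entries.
Row 1 is now all distinguished symbols — the join is lossless.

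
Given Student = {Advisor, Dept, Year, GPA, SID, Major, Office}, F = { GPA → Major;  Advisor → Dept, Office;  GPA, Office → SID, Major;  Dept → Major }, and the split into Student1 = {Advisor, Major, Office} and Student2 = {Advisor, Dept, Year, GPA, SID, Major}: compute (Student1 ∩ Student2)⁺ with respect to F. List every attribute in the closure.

Advisor, Dept, Major, Office

Student1 ∩ Student2 = {Advisor, Major}.
Advisor → Dept, Office applies, adding Dept, Office
Closure: {Advisor, Dept, Major, Office}.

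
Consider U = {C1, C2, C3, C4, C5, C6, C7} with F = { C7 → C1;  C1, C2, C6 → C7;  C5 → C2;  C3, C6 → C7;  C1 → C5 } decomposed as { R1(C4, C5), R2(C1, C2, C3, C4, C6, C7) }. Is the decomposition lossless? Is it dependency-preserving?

Lossless test: (C4)⁺ = {C4}, which is a superkey of neither fragment — lossy.
Dependency preservation: the restricted closure of {C5} across the fragments never reaches {C2}, so C5 → C2 cannot be enforced without a join — not preserved.

lossy and not dependency-preserving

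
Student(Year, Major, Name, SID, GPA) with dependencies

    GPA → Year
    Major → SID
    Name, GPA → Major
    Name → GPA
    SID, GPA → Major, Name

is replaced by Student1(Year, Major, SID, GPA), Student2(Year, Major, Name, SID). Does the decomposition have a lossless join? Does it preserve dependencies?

Lossless test: (Year, Major, SID)⁺ = {Year, Major, SID}, which is a superkey of neither fragment — lossy.
Dependency preservation: the restricted closure of {Name} across the fragments never reaches {GPA}, so Name → GPA cannot be enforced without a join — not preserved.

lossy and not dependency-preserving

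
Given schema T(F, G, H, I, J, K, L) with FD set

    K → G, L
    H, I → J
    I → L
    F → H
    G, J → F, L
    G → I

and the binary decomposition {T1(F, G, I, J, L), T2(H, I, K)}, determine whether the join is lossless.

No

Common attributes: T1 ∩ T2 = {I}.
Closure of {I}: I → L applies, adding L. So (I)⁺ = {I, L}.
The closure contains neither all of T1 = {F, G, I, J, L} nor all of T2 = {H, I, K}, so the common attributes are not a superkey of either fragment. The join is lossy.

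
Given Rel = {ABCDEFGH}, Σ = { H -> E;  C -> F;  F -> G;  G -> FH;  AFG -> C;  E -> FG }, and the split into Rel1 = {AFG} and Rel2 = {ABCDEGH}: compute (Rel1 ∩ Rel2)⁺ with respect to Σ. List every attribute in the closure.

ACEFGH

Rel1 ∩ Rel2 = {AG}.
G → FH applies, adding FH
AFG → C applies, adding C
H → E applies, adding E
Closure: {ACEFGH}.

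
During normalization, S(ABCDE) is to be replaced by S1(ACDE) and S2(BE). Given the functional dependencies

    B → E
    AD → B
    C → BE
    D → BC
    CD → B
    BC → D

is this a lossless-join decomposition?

No

Common attributes: S1 ∩ S2 = {E}.
No dependency enlarges {E}, so (E)⁺ = {E}.
The closure contains neither all of S1 = {ACDE} nor all of S2 = {BE}, so the common attributes are not a superkey of either fragment. The join is lossy.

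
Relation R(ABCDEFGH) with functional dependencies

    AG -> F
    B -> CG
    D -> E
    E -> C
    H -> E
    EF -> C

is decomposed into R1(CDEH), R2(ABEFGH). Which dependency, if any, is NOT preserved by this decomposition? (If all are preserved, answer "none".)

Check B → CG: no single fragment contains all of {BCG}, and the restricted closure of {B} across the fragments never reaches {CG}.
AG → F is preserved.
D → E is preserved.
E → C is preserved.
H → E is preserved.
EF → C is preserved.

B -> CG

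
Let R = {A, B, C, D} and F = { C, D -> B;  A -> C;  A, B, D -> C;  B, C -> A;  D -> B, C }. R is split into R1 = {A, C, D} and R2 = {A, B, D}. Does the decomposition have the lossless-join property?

Yes

Common attributes: R1 ∩ R2 = {A, D}.
Closure of {A, D}: A → C applies, adding C; D → B, C applies, adding B. So (A, D)⁺ = {A, B, C, D}.
This closure contains every attribute of R1, so R1 ∩ R2 → R1. The join is lossless.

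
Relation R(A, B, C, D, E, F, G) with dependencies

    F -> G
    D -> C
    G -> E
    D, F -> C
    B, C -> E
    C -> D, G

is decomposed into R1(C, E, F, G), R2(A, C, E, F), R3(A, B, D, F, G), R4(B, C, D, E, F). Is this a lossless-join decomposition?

Chase test. Columns are A, B, C, D, E, F, G; row i has aⱼ where attribute j ∈ Ri, else bᵢⱼ.
Initial tableau (one row per fragment):
  row 1: b11 b12 a3 b14 a5 a6 a7
  row 2: a1 b22 a3 b24 a5 a6 b27
  row 3: a1 a2 b33 a4 b35 a6 a7
  row 4: b41 a2 a3 a4 a5 a6 b47
Rows 1 and 2 agree on F; apply F→G and equate their G entries.
Rows 1 and 4 agree on F; apply F→G and equate their G entries.
Rows 3 and 4 agree on D; apply D→C and equate their C entries.
Rows 1 and 3 agree on G; apply G→E and equate their E entries.
Rows 1 and 2 agree on C; apply C→D, G and equate their D, G entries.
Rows 1 and 3 agree on C; apply C→D, G and equate their D, G entries.
Row 3 is now all distinguished symbols — the join is lossless.

Yes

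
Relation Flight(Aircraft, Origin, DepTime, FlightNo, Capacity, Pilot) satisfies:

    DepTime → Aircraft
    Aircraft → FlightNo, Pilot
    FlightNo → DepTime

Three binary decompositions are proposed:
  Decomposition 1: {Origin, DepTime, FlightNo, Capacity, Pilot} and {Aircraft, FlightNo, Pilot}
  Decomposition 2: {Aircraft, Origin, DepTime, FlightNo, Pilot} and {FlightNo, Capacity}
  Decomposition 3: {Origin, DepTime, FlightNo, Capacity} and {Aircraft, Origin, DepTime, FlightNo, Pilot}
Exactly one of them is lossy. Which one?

Decomposition 1: common = {FlightNo, Pilot}, closure = {Aircraft, DepTime, FlightNo, Pilot} → lossless.
Decomposition 2: common = {FlightNo}, closure = {Aircraft, DepTime, FlightNo, Pilot} → lossy.
Decomposition 3: common = {Origin, DepTime, FlightNo}, closure = {Aircraft, Origin, DepTime, FlightNo, Pilot} → lossless.

Decomposition 2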